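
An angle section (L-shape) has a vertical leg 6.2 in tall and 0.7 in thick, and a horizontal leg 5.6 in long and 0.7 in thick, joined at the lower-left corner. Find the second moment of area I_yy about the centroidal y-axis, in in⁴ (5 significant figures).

I_yy ≈ 22.060 in⁴

Treat the section as a set of non-overlapping primitives; coordinates are from the bounding-box lower-left.
Vertical leg: 0.7 × 6.2, A = 4.34 in², x = 0.35 in, Ī = 0.1772167 in⁴.
Horizontal leg (remainder): 4.9 × 0.7, A = 3.43 in², x = 3.15 in, Ī = 6.862858 in⁴.
Centroid: x̄ = ΣA·x / ΣA = 1.586036 in.
Transfer each piece to the centroidal y-axis using Ī + A·d² with d = x − 1.586036:
  vertical leg: d = -1.236036 in → contributes +6.807804 in⁴
  horizontal leg (remainder): d = 1.563964 in → contributes +15.25258 in⁴
Total I = 22.06038 in⁴.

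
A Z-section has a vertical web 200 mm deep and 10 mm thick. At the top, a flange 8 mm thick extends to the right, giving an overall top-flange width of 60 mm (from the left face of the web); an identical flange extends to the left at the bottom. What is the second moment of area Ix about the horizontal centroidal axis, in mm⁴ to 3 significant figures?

Ix ≈ 1.40 × 10⁷ mm⁴

Split into non-overlapping primitives; take the origin at the lower-left of the bounding box.
Web: 10 × 200, A = 2 000 mm², y = 100 mm, Ī = 6 666 667 mm⁴.
Top flange (beyond web): 50 × 8, A = 400 mm², y = 196 mm, Ī = 2133.3 mm⁴.
Bottom flange (beyond web): 50 × 8, A = 400 mm², y = 4 mm, Ī = 2133.3 mm⁴.
Centroid: ȳ = ΣA·y / ΣA = 100 mm.
Transfer each piece to the horizontal centroidal axis using Ī + A·d² with d = y − 100:
  web: d = 0 mm → contributes +6 666 667 mm⁴
  top flange (beyond web): d = 96 mm → contributes +3 688 533 mm⁴
  bottom flange (beyond web): d = -96 mm → contributes +3 688 533 mm⁴
Total I = 14 043 733 mm⁴.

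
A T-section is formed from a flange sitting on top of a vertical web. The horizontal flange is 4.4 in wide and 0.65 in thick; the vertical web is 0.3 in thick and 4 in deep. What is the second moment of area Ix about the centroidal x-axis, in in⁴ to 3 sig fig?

Split into non-overlapping primitives; take the origin at the lower-left of the bounding box.
Flange: 4.4 × 0.65, A = 2.86 in², y = 4.325 in, Ī = 0.1007 in⁴.
Web: 0.3 × 4, A = 1.2 in², y = 2 in, Ī = 1.6 in⁴.
Centroid: ȳ = ΣA·y / ΣA = 3.6378 in.
Transfer each piece to the centroidal x-axis using Ī + A·d² with d = y − 3.6378:
  flange: d = 0.68719 in → contributes +1.4513 in⁴
  web: d = -1.6378 in → contributes +4.8189 in⁴
Total I = 6.2702 in⁴.

Ix ≈ 6.27 in⁴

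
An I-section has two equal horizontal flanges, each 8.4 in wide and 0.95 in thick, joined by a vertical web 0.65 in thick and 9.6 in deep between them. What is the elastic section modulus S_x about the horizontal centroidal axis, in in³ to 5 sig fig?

Break the section into simple shapes (no overlaps), measuring from the bottom-left corner of the bounding box.
Bottom flange: 8.4 × 0.95, A = 7.98 in², y = 0.475 in, Ī = 0.6001625 in⁴.
Web: 0.65 × 9.6, A = 6.24 in², y = 5.75 in, Ī = 47.9232 in⁴.
Top flange: 8.4 × 0.95, A = 7.98 in², y = 11.025 in, Ī = 0.6001625 in⁴.
By symmetry the centroid is at mid-height, ȳ = 5.75 in.
Transfer each piece to the horizontal centroidal axis using Ī + A·d² with d = y − 5.75:
  bottom flange: d = -5.275 in → contributes +222.6487 in⁴
  web: d = 0 in → contributes +47.9232 in⁴
  top flange: d = 5.275 in → contributes +222.6487 in⁴
Total I = 493.2205 in⁴.
Extreme fibre distance c = 5.75 in; S = I/c = 85.77748 in³.

S_x ≈ 85.777 in³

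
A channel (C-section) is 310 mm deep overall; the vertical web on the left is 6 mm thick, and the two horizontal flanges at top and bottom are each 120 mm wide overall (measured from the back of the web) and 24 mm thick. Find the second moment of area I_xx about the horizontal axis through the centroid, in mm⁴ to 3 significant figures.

I_xx ≈ 1.27 × 10⁸ mm⁴

Decompose the section into non-overlapping parts with the origin at the bottom-left of its bounding rectangle.
Web: 6 × 310, A = 1 860 mm², y = 155 mm, Ī = 14 895 500 mm⁴.
Top flange (beyond web): 114 × 24, A = 2 736 mm², y = 298 mm, Ī = 131 328 mm⁴.
Bottom flange (beyond web): 114 × 24, A = 2 736 mm², y = 12 mm, Ī = 131 328 mm⁴.
By symmetry the centroid is at mid-height, ȳ = 155 mm.
Transfer each piece to the horizontal axis through the centroid using Ī + A·d² with d = y − 155:
  web: d = 0 mm → contributes +14 895 500 mm⁴
  top flange (beyond web): d = 143 mm → contributes +56 079 792 mm⁴
  bottom flange (beyond web): d = -143 mm → contributes +56 079 792 mm⁴
Total I = 127 055 084 mm⁴.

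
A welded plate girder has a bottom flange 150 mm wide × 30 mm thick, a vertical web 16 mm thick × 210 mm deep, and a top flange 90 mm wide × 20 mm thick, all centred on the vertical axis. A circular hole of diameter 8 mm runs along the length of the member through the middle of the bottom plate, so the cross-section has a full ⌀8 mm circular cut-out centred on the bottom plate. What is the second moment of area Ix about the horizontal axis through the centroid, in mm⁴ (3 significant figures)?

Treat the section as a set of non-overlapping primitives; coordinates are from the bounding-box lower-left.
Bottom plate: 150 × 30, A = 4 500 mm², y = 15 mm, Ī = 337 500 mm⁴.
Web plate: 16 × 210, A = 3 360 mm², y = 135 mm, Ī = 12 348 000 mm⁴.
Top plate: 90 × 20, A = 1 800 mm², y = 250 mm, Ī = 60 000 mm⁴.
Hole (subtracted): ⌀8, A = 50.265 mm², y = 15 mm, Ī = 201.06 mm⁴.
Centroid: ȳ = ΣA·y / ΣA = 100.98 mm.
Transfer each piece to the horizontal axis through the centroid using Ī + A·d² with d = y − 100.98:
  bottom plate: d = -85.975 mm → contributes +33 600 400 mm⁴
  web plate: d = 34.025 mm → contributes +16 237 801 mm⁴
  top plate: d = 149.02 mm → contributes +40 035 039 mm⁴
  hole: d = -85.975 mm → contributes −371 751 mm⁴
Total I = 89 501 490 mm⁴.

Ix ≈ 8.95 × 10⁷ mm⁴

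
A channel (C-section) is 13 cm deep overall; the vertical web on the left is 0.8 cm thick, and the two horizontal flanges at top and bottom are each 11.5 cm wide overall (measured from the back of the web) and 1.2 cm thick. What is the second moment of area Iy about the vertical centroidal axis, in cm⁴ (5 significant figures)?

Treat the section as a set of non-overlapping primitives; coordinates are from the bounding-box lower-left.
Web: 0.8 × 13, A = 10.4 cm², x = 0.4 cm, Ī = 0.5546667 cm⁴.
Top flange (beyond web): 10.7 × 1.2, A = 12.84 cm², x = 6.15 cm, Ī = 122.5043 cm⁴.
Bottom flange (beyond web): 10.7 × 1.2, A = 12.84 cm², x = 6.15 cm, Ī = 122.5043 cm⁴.
Centroid: x̄ = ΣA·x / ΣA = 4.492572 cm.
Transfer each piece to the vertical centroidal axis using Ī + A·d² with d = x − 4.492572:
  web: d = -4.092572 cm → contributes +174.7458 cm⁴
  top flange (beyond web): d = 1.657428 cm → contributes +157.7766 cm⁴
  bottom flange (beyond web): d = 1.657428 cm → contributes +157.7766 cm⁴
Total I = 490.2991 cm⁴.

Iy ≈ 490.30 cm⁴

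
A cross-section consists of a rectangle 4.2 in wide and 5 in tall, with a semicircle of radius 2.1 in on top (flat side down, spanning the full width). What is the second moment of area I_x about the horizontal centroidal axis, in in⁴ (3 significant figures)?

Treat the section as a set of non-overlapping primitives; coordinates are from the bounding-box lower-left.
Rectangular body: 4.2 × 5, A = 21 in², y = 2.5 in, Ī = 43.75 in⁴.
Semicircular cap: semicircle r = 2.1, A = 6.9272 in², y = 5.8913 in, Ī = 2.1346 in⁴.
Centroid: ȳ = ΣA·y / ΣA = 3.3412 in.
Transfer each piece to the horizontal centroidal axis using Ī + A·d² with d = y − 3.3412:
  rectangular body: d = -0.84119 in → contributes +58.61 in⁴
  semicircular cap: d = 2.5501 in → contributes +47.182 in⁴
Total I = 105.79 in⁴.

I_x ≈ 106 in⁴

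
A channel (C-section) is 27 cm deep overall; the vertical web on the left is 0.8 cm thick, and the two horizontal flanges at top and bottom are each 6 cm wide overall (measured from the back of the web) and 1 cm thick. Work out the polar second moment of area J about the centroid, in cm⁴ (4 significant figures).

Split into non-overlapping primitives; take the origin at the lower-left of the bounding box.
Web: 0.8 × 27, A = 21.6 cm², y = 13.5 cm, Ī = 1312.2 cm⁴.
Top flange (beyond web): 5.2 × 1, A = 5.2 cm², y = 26.5 cm, Ī = 0.433333 cm⁴.
Bottom flange (beyond web): 5.2 × 1, A = 5.2 cm², y = 0.5 cm, Ī = 0.433333 cm⁴.
By symmetry the centroid is at mid-height, ȳ = 13.5 cm.
Transfer each piece to the centroidal x-axis using Ī + A·d² with d = y − 13.5:
  web: d = 0 cm → contributes +1312.2 cm⁴
  top flange (beyond web): d = 13 cm → contributes +879.233 cm⁴
  bottom flange (beyond web): d = -13 cm → contributes +879.233 cm⁴
Total I = 3070.67 cm⁴.
For the y-axis: x̄ = 1.375 cm.
Repeating about the centroidal y-axis gives I_y = 87.7667 cm⁴.
Polar second moment: J = I_x + I_y = 3158.43 cm⁴.

J ≈ 3158 cm⁴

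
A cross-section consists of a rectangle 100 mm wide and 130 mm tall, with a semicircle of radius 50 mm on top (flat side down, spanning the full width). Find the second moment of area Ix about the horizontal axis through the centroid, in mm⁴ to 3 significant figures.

Decompose the section into non-overlapping parts with the origin at the bottom-left of its bounding rectangle.
Rectangular body: 100 × 130, A = 13 000 mm², y = 65 mm, Ī = 18 308 333 mm⁴.
Semicircular cap: semicircle r = 50, A = 3 927 mm², y = 151.22 mm, Ī = 685 981 mm⁴.
Centroid: ȳ = ΣA·y / ΣA = 85.003 mm.
Transfer each piece to the horizontal axis through the centroid using Ī + A·d² with d = y − 85.003:
  rectangular body: d = -20.003 mm → contributes +23 509 806 mm⁴
  semicircular cap: d = 66.218 mm → contributes +17 905 053 mm⁴
Total I = 41 414 859 mm⁴.

Ix ≈ 4.14 × 10⁷ mm⁴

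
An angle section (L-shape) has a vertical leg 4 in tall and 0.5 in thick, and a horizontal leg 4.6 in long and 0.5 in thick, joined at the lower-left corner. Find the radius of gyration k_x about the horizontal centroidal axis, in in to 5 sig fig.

Treat the section as a set of non-overlapping primitives; coordinates are from the bounding-box lower-left.
Vertical leg: 0.5 × 4, A = 2 in², y = 2 in, Ī = 2.666667 in⁴.
Horizontal leg (remainder): 4.1 × 0.5, A = 2.05 in², y = 0.25 in, Ī = 0.04270833 in⁴.
Centroid: ȳ = ΣA·y / ΣA = 1.114198 in.
Transfer each piece to the horizontal centroidal axis using Ī + A·d² with d = y − 1.114198:
  vertical leg: d = 0.8858025 in → contributes +4.235959 in⁴
  horizontal leg (remainder): d = -0.8641975 in → contributes +1.573725 in⁴
Total I = 5.809684 in⁴.
Radius of gyration: k = √(I/A) = √(5.809684 / 4.05) = 1.197702 in.

k_x ≈ 1.1977 in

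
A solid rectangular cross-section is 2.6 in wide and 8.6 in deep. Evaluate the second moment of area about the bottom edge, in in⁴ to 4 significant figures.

The section: 2.6 × 8.6, A = 22.36 in², y = 4.3 in, Ī = 137.812 in⁴.
Transfer it to the base of the section using Ī + A·d² with d = y − 0:
  the section: d = 4.3 in → contributes +551.249 in⁴
Total I = 551.249 in⁴.

I_base ≈ 551.2 in⁴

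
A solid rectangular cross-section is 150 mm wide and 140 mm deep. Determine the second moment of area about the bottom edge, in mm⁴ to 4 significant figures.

The section: 150 × 140, A = 21 000 mm², y = 70 mm, Ī = 34 300 000 mm⁴.
Transfer it to the bottom edge using Ī + A·d² with d = y − 0:
  the section: d = 70 mm → contributes +137 200 000 mm⁴
Total I = 137 200 000 mm⁴.

I_base ≈ 1.372 × 10⁸ mm⁴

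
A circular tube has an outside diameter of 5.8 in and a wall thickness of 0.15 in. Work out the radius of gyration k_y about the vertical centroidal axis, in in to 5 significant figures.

k_y ≈ 1.9983 in

Break the section into simple shapes (no overlaps), measuring from the bottom-left corner of the bounding box.
Outer circle: ⌀5.8, A = 26.42079 in², x = 2.9 in, Ī = 55.54972 in⁴.
Bore (subtracted): ⌀5.5, A = 23.75829 in², x = 2.9 in, Ī = 44.91803 in⁴.
By symmetry the centroid is at mid-width, x̄ = 2.9 in.
All pieces are centred on the vertical centroidal axis, so I = ΣĪ (holes subtracted) = 10.63169 in⁴.
Radius of gyration: k = √(I/A) = √(10.63169 / 2.6625) = 1.998281 in.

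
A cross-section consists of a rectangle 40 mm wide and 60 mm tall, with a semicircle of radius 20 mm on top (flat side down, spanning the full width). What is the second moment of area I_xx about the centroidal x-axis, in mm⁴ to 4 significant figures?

I_xx ≈ 1.475 × 10⁶ mm⁴

Decompose the section into non-overlapping parts with the origin at the bottom-left of its bounding rectangle.
Rectangular body: 40 × 60, A = 2 400 mm², y = 30 mm, Ī = 720 000 mm⁴.
Semicircular cap: semicircle r = 20, A = 628.319 mm², y = 68.4883 mm, Ī = 17561.1 mm⁴.
Centroid: ȳ = ΣA·y / ΣA = 37.9856 mm.
Transfer each piece to the centroidal x-axis using Ī + A·d² with d = y − 37.9856:
  rectangular body: d = -7.98558 mm → contributes +873 047 mm⁴
  semicircular cap: d = 30.5027 mm → contributes +602 157 mm⁴
Total I = 1 475 204 mm⁴.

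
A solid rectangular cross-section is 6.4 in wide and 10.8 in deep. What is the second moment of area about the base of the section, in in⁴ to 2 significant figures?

I_base ≈ 2700 in⁴

The section: 6.4 × 10.8, A = 69.12 in², y = 5.4 in, Ī = 671.8 in⁴.
Transfer it to the bottom edge using Ī + A·d² with d = y − 0:
  the section: d = 5.4 in → contributes +2 687 in⁴
Total I = 2 687 in⁴.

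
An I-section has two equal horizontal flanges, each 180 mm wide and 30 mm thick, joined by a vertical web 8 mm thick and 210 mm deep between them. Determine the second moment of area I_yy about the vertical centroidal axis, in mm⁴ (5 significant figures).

I_yy ≈ 2.9169 × 10⁷ mm⁴

Decompose the section into non-overlapping parts with the origin at the bottom-left of its bounding rectangle.
Bottom flange: 180 × 30, A = 5 400 mm², x = 90 mm, Ī = 14 580 000 mm⁴.
Web: 8 × 210, A = 1 680 mm², x = 90 mm, Ī = 8 960 mm⁴.
Top flange: 180 × 30, A = 5 400 mm², x = 90 mm, Ī = 14 580 000 mm⁴.
By symmetry the centroid is at mid-width, x̄ = 90 mm.
All pieces are centred on the vertical centroidal axis, so I = ΣĪ = 29 168 960 mm⁴.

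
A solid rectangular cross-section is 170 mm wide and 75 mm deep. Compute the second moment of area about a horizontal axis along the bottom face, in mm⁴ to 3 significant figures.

The section: 170 × 75, A = 12 750 mm², y = 37.5 mm, Ī = 5 976 563 mm⁴.
Transfer it to the bottom edge using Ī + A·d² with d = y − 0:
  the section: d = 37.5 mm → contributes +23 906 250 mm⁴
Total I = 23 906 250 mm⁴.

I_base ≈ 2.39 × 10⁷ mm⁴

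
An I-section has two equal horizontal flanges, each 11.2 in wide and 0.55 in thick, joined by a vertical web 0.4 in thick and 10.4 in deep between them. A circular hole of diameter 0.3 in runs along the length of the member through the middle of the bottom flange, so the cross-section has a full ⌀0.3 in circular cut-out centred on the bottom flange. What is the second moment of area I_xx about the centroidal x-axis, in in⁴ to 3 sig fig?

I_xx ≈ 405 in⁴

Treat the section as a set of non-overlapping primitives; coordinates are from the bounding-box lower-left.
Bottom flange: 11.2 × 0.55, A = 6.16 in², y = 0.275 in, Ī = 0.15528 in⁴.
Web: 0.4 × 10.4, A = 4.16 in², y = 5.75 in, Ī = 37.495 in⁴.
Top flange: 11.2 × 0.55, A = 6.16 in², y = 11.225 in, Ī = 0.15528 in⁴.
Hole (subtracted): ⌀0.3, A = 0.070686 in², y = 0.275 in, Ī = 0.00039761 in⁴.
Centroid: ȳ = ΣA·y / ΣA = 5.7736 in.
Transfer each piece to the centroidal x-axis using Ī + A·d² with d = y − 5.7736:
  bottom flange: d = -5.4986 in → contributes +186.4 in⁴
  web: d = -0.023584 in → contributes +37.498 in⁴
  top flange: d = 5.4514 in → contributes +183.22 in⁴
  hole: d = -5.4986 in → contributes −2.1375 in⁴
Total I = 404.98 in⁴.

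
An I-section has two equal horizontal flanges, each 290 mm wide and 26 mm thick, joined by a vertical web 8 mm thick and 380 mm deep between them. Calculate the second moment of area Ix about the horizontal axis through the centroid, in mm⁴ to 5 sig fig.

Ix ≈ 6.5886 × 10⁸ mm⁴

Treat the section as a set of non-overlapping primitives; coordinates are from the bounding-box lower-left.
Bottom flange: 290 × 26, A = 7 540 mm², y = 13 mm, Ī = 424753.3 mm⁴.
Web: 8 × 380, A = 3 040 mm², y = 216 mm, Ī = 36 581 333 mm⁴.
Top flange: 290 × 26, A = 7 540 mm², y = 419 mm, Ī = 424753.3 mm⁴.
By symmetry the centroid is at mid-height, ȳ = 216 mm.
Transfer each piece to the horizontal axis through the centroid using Ī + A·d² with d = y − 216:
  bottom flange: d = -203 mm → contributes +311 140 613 mm⁴
  web: d = 0 mm → contributes +36 581 333 mm⁴
  top flange: d = 203 mm → contributes +311 140 613 mm⁴
Total I = 658 862 560 mm⁴.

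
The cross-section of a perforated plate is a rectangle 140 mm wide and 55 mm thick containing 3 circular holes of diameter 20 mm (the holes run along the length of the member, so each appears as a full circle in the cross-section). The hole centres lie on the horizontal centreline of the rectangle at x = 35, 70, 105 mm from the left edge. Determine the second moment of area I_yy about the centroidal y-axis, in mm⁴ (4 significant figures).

Break the section into simple shapes (no overlaps), measuring from the bottom-left corner of the bounding box.
Plate: 140 × 55, A = 7 700 mm², x = 70 mm, Ī = 12 576 667 mm⁴.
Hole 1 (subtracted): ⌀20, A = 314.159 mm², x = 35 mm, Ī = 7853.98 mm⁴.
Hole 2 (subtracted): ⌀20, A = 314.159 mm², x = 70 mm, Ī = 7853.98 mm⁴.
Hole 3 (subtracted): ⌀20, A = 314.159 mm², x = 105 mm, Ī = 7853.98 mm⁴.
By symmetry the centroid is at mid-width, x̄ = 70 mm.
Transfer each piece to the centroidal y-axis using Ī + A·d² with d = x − 70:
  plate: d = 0 mm → contributes +12 576 667 mm⁴
  hole 1: d = -35 mm → contributes −392 699 mm⁴
  hole 2: d = 0 mm → contributes −7853.98 mm⁴
  hole 3: d = 35 mm → contributes −392 699 mm⁴
Total I = 11 783 415 mm⁴.

I_yy ≈ 1.178 × 10⁷ mm⁴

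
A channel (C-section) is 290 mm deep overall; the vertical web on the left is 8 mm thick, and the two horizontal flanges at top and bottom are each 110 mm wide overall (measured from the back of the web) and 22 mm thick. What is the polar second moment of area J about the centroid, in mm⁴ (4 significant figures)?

J ≈ 1.056 × 10⁸ mm⁴

Split into non-overlapping primitives; take the origin at the lower-left of the bounding box.
Web: 8 × 290, A = 2 320 mm², y = 145 mm, Ī = 16 259 333 mm⁴.
Top flange (beyond web): 102 × 22, A = 2 244 mm², y = 279 mm, Ī = 90 508 mm⁴.
Bottom flange (beyond web): 102 × 22, A = 2 244 mm², y = 11 mm, Ī = 90 508 mm⁴.
By symmetry the centroid is at mid-height, ȳ = 145 mm.
Transfer each piece to the centroidal x-axis using Ī + A·d² with d = y − 145:
  web: d = 0 mm → contributes +16 259 333 mm⁴
  top flange (beyond web): d = 134 mm → contributes +40 383 772 mm⁴
  bottom flange (beyond web): d = -134 mm → contributes +40 383 772 mm⁴
Total I = 97 026 877 mm⁴.
For the y-axis: x̄ = 40.2573 mm.
Repeating about the centroidal y-axis gives I_y = 8 529 906 mm⁴.
Polar second moment: J = I_x + I_y = 105 556 784 mm⁴.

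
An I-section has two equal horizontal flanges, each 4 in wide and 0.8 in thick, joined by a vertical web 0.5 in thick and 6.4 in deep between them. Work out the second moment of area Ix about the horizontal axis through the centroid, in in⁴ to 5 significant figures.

Ix ≈ 94.208 in⁴

Decompose the section into non-overlapping parts with the origin at the bottom-left of its bounding rectangle.
Bottom flange: 4 × 0.8, A = 3.2 in², y = 0.4 in, Ī = 0.1706667 in⁴.
Web: 0.5 × 6.4, A = 3.2 in², y = 4 in, Ī = 10.92267 in⁴.
Top flange: 4 × 0.8, A = 3.2 in², y = 7.6 in, Ī = 0.1706667 in⁴.
By symmetry the centroid is at mid-height, ȳ = 4 in.
Transfer each piece to the horizontal axis through the centroid using Ī + A·d² with d = y − 4:
  bottom flange: d = -3.6 in → contributes +41.64267 in⁴
  web: d = 0 in → contributes +10.92267 in⁴
  top flange: d = 3.6 in → contributes +41.64267 in⁴
Total I = 94.208 in⁴.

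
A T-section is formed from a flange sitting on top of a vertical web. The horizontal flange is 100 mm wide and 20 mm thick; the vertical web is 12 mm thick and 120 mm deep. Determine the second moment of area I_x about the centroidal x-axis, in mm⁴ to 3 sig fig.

Split into non-overlapping primitives; take the origin at the lower-left of the bounding box.
Flange: 100 × 20, A = 2 000 mm², y = 130 mm, Ī = 66 667 mm⁴.
Web: 12 × 120, A = 1 440 mm², y = 60 mm, Ī = 1 728 000 mm⁴.
Centroid: ȳ = ΣA·y / ΣA = 100.7 mm.
Transfer each piece to the centroidal x-axis using Ī + A·d² with d = y − 100.7:
  flange: d = 29.302 mm → contributes +1 783 919 mm⁴
  web: d = -40.698 mm → contributes +4 113 073 mm⁴
Total I = 5 896 992 mm⁴.

I_x ≈ 5.90 × 10⁶ mm⁴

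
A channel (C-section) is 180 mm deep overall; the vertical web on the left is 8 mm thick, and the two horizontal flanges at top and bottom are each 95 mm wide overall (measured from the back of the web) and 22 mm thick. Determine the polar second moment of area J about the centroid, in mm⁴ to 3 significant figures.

Break the section into simple shapes (no overlaps), measuring from the bottom-left corner of the bounding box.
Web: 8 × 180, A = 1 440 mm², y = 90 mm, Ī = 3 888 000 mm⁴.
Top flange (beyond web): 87 × 22, A = 1 914 mm², y = 169 mm, Ī = 77 198 mm⁴.
Bottom flange (beyond web): 87 × 22, A = 1 914 mm², y = 11 mm, Ī = 77 198 mm⁴.
By symmetry the centroid is at mid-height, ȳ = 90 mm.
Transfer each piece to the centroidal x-axis using Ī + A·d² with d = y − 90:
  web: d = 0 mm → contributes +3 888 000 mm⁴
  top flange (beyond web): d = 79 mm → contributes +12 022 472 mm⁴
  bottom flange (beyond web): d = -79 mm → contributes +12 022 472 mm⁴
Total I = 27 932 944 mm⁴.
For the y-axis: x̄ = 38.516 mm.
Repeating about the centroidal y-axis gives I_y = 4 783 082 mm⁴.
Polar second moment: J = I_x + I_y = 32 716 026 mm⁴.

J ≈ 3.27 × 10⁷ mm⁴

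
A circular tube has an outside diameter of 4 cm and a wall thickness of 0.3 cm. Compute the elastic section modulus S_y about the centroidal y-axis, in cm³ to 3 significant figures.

Break the section into simple shapes (no overlaps), measuring from the bottom-left corner of the bounding box.
Outer circle: ⌀4, A = 12.566 cm², x = 2 cm, Ī = 12.566 cm⁴.
Bore (subtracted): ⌀3.4, A = 9.0792 cm², x = 2 cm, Ī = 6.5597 cm⁴.
By symmetry the centroid is at mid-width, x̄ = 2 cm.
All pieces are centred on the centroidal y-axis, so I = ΣĪ (holes subtracted) = 6.0066 cm⁴.
Extreme fibre distance c = 2 cm; S = I/c = 3.0033 cm³.

S_y ≈ 3.00 cm³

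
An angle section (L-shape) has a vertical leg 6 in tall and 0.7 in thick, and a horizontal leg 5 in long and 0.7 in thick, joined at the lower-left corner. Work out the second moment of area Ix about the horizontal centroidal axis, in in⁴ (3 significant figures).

Decompose the section into non-overlapping parts with the origin at the bottom-left of its bounding rectangle.
Vertical leg: 0.7 × 6, A = 4.2 in², y = 3 in, Ī = 12.6 in⁴.
Horizontal leg (remainder): 4.3 × 0.7, A = 3.01 in², y = 0.35 in, Ī = 0.12291 in⁴.
Centroid: ȳ = ΣA·y / ΣA = 1.8937 in.
Transfer each piece to the horizontal centroidal axis using Ī + A·d² with d = y − 1.8937:
  vertical leg: d = 1.1063 in → contributes +17.74 in⁴
  horizontal leg (remainder): d = -1.5437 in → contributes +7.2957 in⁴
Total I = 25.036 in⁴.

Ix ≈ 25.0 in⁴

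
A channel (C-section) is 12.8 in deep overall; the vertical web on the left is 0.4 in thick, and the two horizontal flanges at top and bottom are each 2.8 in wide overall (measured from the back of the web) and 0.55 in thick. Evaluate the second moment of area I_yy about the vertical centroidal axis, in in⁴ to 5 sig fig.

I_yy ≈ 4.7495 in⁴

Decompose the section into non-overlapping parts with the origin at the bottom-left of its bounding rectangle.
Web: 0.4 × 12.8, A = 5.12 in², x = 0.2 in, Ī = 0.06826667 in⁴.
Top flange (beyond web): 2.4 × 0.55, A = 1.32 in², x = 1.6 in, Ī = 0.6336 in⁴.
Bottom flange (beyond web): 2.4 × 0.55, A = 1.32 in², x = 1.6 in, Ī = 0.6336 in⁴.
Centroid: x̄ = ΣA·x / ΣA = 0.6762887 in.
Transfer each piece to the vertical centroidal axis using Ī + A·d² with d = x − 0.6762887:
  web: d = -0.4762887 in → contributes +1.229743 in⁴
  top flange (beyond web): d = 0.9237113 in → contributes +1.75988 in⁴
  bottom flange (beyond web): d = 0.9237113 in → contributes +1.75988 in⁴
Total I = 4.749504 in⁴.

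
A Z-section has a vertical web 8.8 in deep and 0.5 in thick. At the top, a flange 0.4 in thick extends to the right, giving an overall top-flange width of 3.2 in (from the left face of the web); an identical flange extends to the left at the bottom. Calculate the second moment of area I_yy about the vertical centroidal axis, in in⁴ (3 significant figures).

I_yy ≈ 6.93 in⁴

Decompose the section into non-overlapping parts with the origin at the bottom-left of its bounding rectangle.
Web: 0.5 × 8.8, A = 4.4 in², x = 2.95 in, Ī = 0.091667 in⁴.
Top flange (beyond web): 2.7 × 0.4, A = 1.08 in², x = 4.55 in, Ī = 0.6561 in⁴.
Bottom flange (beyond web): 2.7 × 0.4, A = 1.08 in², x = 1.35 in, Ī = 0.6561 in⁴.
Centroid: x̄ = ΣA·x / ΣA = 2.95 in.
Transfer each piece to the vertical centroidal axis using Ī + A·d² with d = x − 2.95:
  web: d = 0 in → contributes +0.091667 in⁴
  top flange (beyond web): d = 1.6 in → contributes +3.4209 in⁴
  bottom flange (beyond web): d = -1.6 in → contributes +3.4209 in⁴
Total I = 6.9335 in⁴.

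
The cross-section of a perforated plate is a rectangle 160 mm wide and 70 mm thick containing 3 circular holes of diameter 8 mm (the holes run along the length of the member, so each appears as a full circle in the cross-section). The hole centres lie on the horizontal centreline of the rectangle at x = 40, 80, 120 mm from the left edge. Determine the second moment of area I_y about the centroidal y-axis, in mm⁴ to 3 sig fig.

Split into non-overlapping primitives; take the origin at the lower-left of the bounding box.
Plate: 160 × 70, A = 11 200 mm², x = 80 mm, Ī = 23 893 333 mm⁴.
Hole 1 (subtracted): ⌀8, A = 50.265 mm², x = 40 mm, Ī = 201.06 mm⁴.
Hole 2 (subtracted): ⌀8, A = 50.265 mm², x = 80 mm, Ī = 201.06 mm⁴.
Hole 3 (subtracted): ⌀8, A = 50.265 mm², x = 120 mm, Ī = 201.06 mm⁴.
By symmetry the centroid is at mid-width, x̄ = 80 mm.
Transfer each piece to the centroidal y-axis using Ī + A·d² with d = x − 80:
  plate: d = 0 mm → contributes +23 893 333 mm⁴
  hole 1: d = -40 mm → contributes −80 626 mm⁴
  hole 2: d = 0 mm → contributes −201.06 mm⁴
  hole 3: d = 40 mm → contributes −80 626 mm⁴
Total I = 23 731 881 mm⁴.

I_y ≈ 2.37 × 10⁷ mm⁴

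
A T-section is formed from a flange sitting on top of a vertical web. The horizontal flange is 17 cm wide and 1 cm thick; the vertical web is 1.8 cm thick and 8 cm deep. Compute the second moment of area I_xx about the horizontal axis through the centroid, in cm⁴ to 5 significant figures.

I_xx ≈ 236.09 cm⁴

Treat the section as a set of non-overlapping primitives; coordinates are from the bounding-box lower-left.
Flange: 17 × 1, A = 17 cm², y = 8.5 cm, Ī = 1.416667 cm⁴.
Web: 1.8 × 8, A = 14.4 cm², y = 4 cm, Ī = 76.8 cm⁴.
Centroid: ȳ = ΣA·y / ΣA = 6.436306 cm.
Transfer each piece to the horizontal axis through the centroid using Ī + A·d² with d = y − 6.436306:
  flange: d = 2.063694 cm → contributes +73.81685 cm⁴
  web: d = -2.436306 cm → contributes +162.2724 cm⁴
Total I = 236.0893 cm⁴.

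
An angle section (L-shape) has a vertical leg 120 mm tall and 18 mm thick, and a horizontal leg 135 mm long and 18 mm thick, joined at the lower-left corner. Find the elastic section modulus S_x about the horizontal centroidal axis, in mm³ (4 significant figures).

Treat the section as a set of non-overlapping primitives; coordinates are from the bounding-box lower-left.
Vertical leg: 18 × 120, A = 2 160 mm², y = 60 mm, Ī = 2 592 000 mm⁴.
Horizontal leg (remainder): 117 × 18, A = 2 106 mm², y = 9 mm, Ī = 56 862 mm⁴.
Centroid: ȳ = ΣA·y / ΣA = 34.8228 mm.
Transfer each piece to the horizontal centroidal axis using Ī + A·d² with d = y − 34.8228:
  vertical leg: d = 25.1772 mm → contributes +3 961 207 mm⁴
  horizontal leg (remainder): d = -25.8228 mm → contributes +1 461 177 mm⁴
Total I = 5 422 384 mm⁴.
Extreme fibre distance c = 85.1772 mm; S = I/c = 63 660 mm³.

S_x ≈ 6.366 × 10⁴ mm³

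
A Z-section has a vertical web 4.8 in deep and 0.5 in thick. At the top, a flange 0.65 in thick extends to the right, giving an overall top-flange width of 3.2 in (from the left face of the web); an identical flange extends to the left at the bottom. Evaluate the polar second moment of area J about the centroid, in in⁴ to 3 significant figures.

J ≈ 31.0 in⁴

Treat the section as a set of non-overlapping primitives; coordinates are from the bounding-box lower-left.
Web: 0.5 × 4.8, A = 2.4 in², y = 2.4 in, Ī = 4.608 in⁴.
Top flange (beyond web): 2.7 × 0.65, A = 1.755 in², y = 4.475 in, Ī = 0.061791 in⁴.
Bottom flange (beyond web): 2.7 × 0.65, A = 1.755 in², y = 0.325 in, Ī = 0.061791 in⁴.
Centroid: ȳ = ΣA·y / ΣA = 2.4 in.
Transfer each piece to the centroidal x-axis using Ī + A·d² with d = y − 2.4:
  web: d = 0 in → contributes +4.608 in⁴
  top flange (beyond web): d = 2.075 in → contributes +7.6182 in⁴
  bottom flange (beyond web): d = -2.075 in → contributes +7.6182 in⁴
Total I = 19.844 in⁴.
For the y-axis: x̄ = 2.95 in.
Repeating about the centroidal y-axis gives I_y = 11.168 in⁴.
Polar second moment: J = I_x + I_y = 31.012 in⁴.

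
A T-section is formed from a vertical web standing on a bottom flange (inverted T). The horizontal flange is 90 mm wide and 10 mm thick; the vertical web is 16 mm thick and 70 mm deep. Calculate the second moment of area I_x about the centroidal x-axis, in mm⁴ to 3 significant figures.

Treat the section as a set of non-overlapping primitives; coordinates are from the bounding-box lower-left.
Flange: 90 × 10, A = 900 mm², y = 5 mm, Ī = 7 500 mm⁴.
Web: 16 × 70, A = 1 120 mm², y = 45 mm, Ī = 457 333 mm⁴.
Centroid: ȳ = ΣA·y / ΣA = 27.178 mm.
Transfer each piece to the centroidal x-axis using Ī + A·d² with d = y − 27.178:
  flange: d = -22.178 mm → contributes +450 186 mm⁴
  web: d = 17.822 mm → contributes +813 063 mm⁴
Total I = 1 263 249 mm⁴.

I_x ≈ 1.26 × 10⁶ mm⁴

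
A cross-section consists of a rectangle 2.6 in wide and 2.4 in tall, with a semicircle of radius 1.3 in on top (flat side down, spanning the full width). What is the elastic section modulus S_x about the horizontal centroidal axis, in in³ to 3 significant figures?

S_x ≈ 4.56 in³

Break the section into simple shapes (no overlaps), measuring from the bottom-left corner of the bounding box.
Rectangular body: 2.6 × 2.4, A = 6.24 in², y = 1.2 in, Ī = 2.9952 in⁴.
Semicircular cap: semicircle r = 1.3, A = 2.6546 in², y = 2.9517 in, Ī = 0.31348 in⁴.
Centroid: ȳ = ΣA·y / ΣA = 1.7228 in.
Transfer each piece to the horizontal centroidal axis using Ī + A·d² with d = y − 1.7228:
  rectangular body: d = -0.52281 in → contributes +4.7008 in⁴
  semicircular cap: d = 1.2289 in → contributes +4.3227 in⁴
Total I = 9.0235 in⁴.
Extreme fibre distance c = 1.9772 in; S = I/c = 4.5638 in³.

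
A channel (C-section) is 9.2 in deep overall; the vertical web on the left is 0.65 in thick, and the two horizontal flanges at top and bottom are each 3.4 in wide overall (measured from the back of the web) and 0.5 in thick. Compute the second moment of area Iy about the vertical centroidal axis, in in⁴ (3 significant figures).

Decompose the section into non-overlapping parts with the origin at the bottom-left of its bounding rectangle.
Web: 0.65 × 9.2, A = 5.98 in², x = 0.325 in, Ī = 0.21055 in⁴.
Top flange (beyond web): 2.75 × 0.5, A = 1.375 in², x = 2.025 in, Ī = 0.86654 in⁴.
Bottom flange (beyond web): 2.75 × 0.5, A = 1.375 in², x = 2.025 in, Ī = 0.86654 in⁴.
Centroid: x̄ = ΣA·x / ΣA = 0.86051 in.
Transfer each piece to the vertical centroidal axis using Ī + A·d² with d = x − 0.86051:
  web: d = -0.53551 in → contributes +1.9254 in⁴
  top flange (beyond web): d = 1.1645 in → contributes +2.7311 in⁴
  bottom flange (beyond web): d = 1.1645 in → contributes +2.7311 in⁴
Total I = 7.3876 in⁴.

Iy ≈ 7.39 in⁴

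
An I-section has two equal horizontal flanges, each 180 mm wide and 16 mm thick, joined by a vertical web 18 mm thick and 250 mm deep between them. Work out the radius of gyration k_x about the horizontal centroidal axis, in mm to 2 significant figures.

k_x ≈ 110 mm

Treat the section as a set of non-overlapping primitives; coordinates are from the bounding-box lower-left.
Bottom flange: 180 × 16, A = 2 880 mm², y = 8 mm, Ī = 61 440 mm⁴.
Web: 18 × 250, A = 4 500 mm², y = 141 mm, Ī = 23 437 500 mm⁴.
Top flange: 180 × 16, A = 2 880 mm², y = 274 mm, Ī = 61 440 mm⁴.
By symmetry the centroid is at mid-height, ȳ = 141 mm.
Transfer each piece to the horizontal centroidal axis using Ī + A·d² with d = y − 141:
  bottom flange: d = -133 mm → contributes +51 005 760 mm⁴
  web: d = 0 mm → contributes +23 437 500 mm⁴
  top flange: d = 133 mm → contributes +51 005 760 mm⁴
Total I = 125 449 020 mm⁴.
Radius of gyration: k = √(I/A) = √(125 449 020 / 10 260) = 110.6 mm.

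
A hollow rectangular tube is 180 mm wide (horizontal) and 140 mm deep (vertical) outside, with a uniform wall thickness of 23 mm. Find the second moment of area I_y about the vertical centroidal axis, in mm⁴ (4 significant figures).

I_y ≈ 4.919 × 10⁷ mm⁴

Break the section into simple shapes (no overlaps), measuring from the bottom-left corner of the bounding box.
Outer rectangle: 180 × 140, A = 25 200 mm², x = 90 mm, Ī = 68 040 000 mm⁴.
Inner void (subtracted): 134 × 94, A = 12 596 mm², x = 90 mm, Ī = 18 847 815 mm⁴.
By symmetry the centroid is at mid-width, x̄ = 90 mm.
All pieces are centred on the vertical centroidal axis, so I = ΣĪ (holes subtracted) = 49 192 185 mm⁴.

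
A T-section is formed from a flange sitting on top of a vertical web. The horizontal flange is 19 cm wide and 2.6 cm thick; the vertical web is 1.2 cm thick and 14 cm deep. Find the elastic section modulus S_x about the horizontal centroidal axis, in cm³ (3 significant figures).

S_x ≈ 88.4 cm³

Split into non-overlapping primitives; take the origin at the lower-left of the bounding box.
Flange: 19 × 2.6, A = 49.4 cm², y = 15.3 cm, Ī = 27.829 cm⁴.
Web: 1.2 × 14, A = 16.8 cm², y = 7 cm, Ī = 274.4 cm⁴.
Centroid: ȳ = ΣA·y / ΣA = 13.194 cm.
Transfer each piece to the horizontal centroidal axis using Ī + A·d² with d = y − 13.194:
  flange: d = 2.1063 cm → contributes +247 cm⁴
  web: d = -6.1937 cm → contributes +918.87 cm⁴
Total I = 1165.9 cm⁴.
Extreme fibre distance c = 13.194 cm; S = I/c = 88.366 cm³.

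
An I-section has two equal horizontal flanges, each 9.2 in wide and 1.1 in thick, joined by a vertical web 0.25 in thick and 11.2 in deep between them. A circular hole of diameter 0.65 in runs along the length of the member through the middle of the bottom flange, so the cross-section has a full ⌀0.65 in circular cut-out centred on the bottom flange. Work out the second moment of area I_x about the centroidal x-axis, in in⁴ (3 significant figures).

I_x ≈ 784 in⁴

Decompose the section into non-overlapping parts with the origin at the bottom-left of its bounding rectangle.
Bottom flange: 9.2 × 1.1, A = 10.12 in², y = 0.55 in, Ī = 1.0204 in⁴.
Web: 0.25 × 11.2, A = 2.8 in², y = 6.7 in, Ī = 29.269 in⁴.
Top flange: 9.2 × 1.1, A = 10.12 in², y = 12.85 in, Ī = 1.0204 in⁴.
Hole (subtracted): ⌀0.65, A = 0.33183 in², y = 0.55 in, Ī = 0.0087624 in⁴.
Centroid: ȳ = ΣA·y / ΣA = 6.7899 in.
Transfer each piece to the centroidal x-axis using Ī + A·d² with d = y − 6.7899:
  bottom flange: d = -6.2399 in → contributes +395.05 in⁴
  web: d = -0.089869 in → contributes +29.292 in⁴
  top flange: d = 6.0601 in → contributes +372.68 in⁴
  hole: d = -6.2399 in → contributes −12.929 in⁴
Total I = 784.09 in⁴.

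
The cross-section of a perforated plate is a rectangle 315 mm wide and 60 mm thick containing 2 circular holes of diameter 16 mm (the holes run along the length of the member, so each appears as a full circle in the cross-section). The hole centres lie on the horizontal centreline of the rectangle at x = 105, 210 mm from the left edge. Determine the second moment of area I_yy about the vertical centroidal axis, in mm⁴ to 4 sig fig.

Treat the section as a set of non-overlapping primitives; coordinates are from the bounding-box lower-left.
Plate: 315 × 60, A = 18 900 mm², x = 157.5 mm, Ī = 156 279 375 mm⁴.
Hole 1 (subtracted): ⌀16, A = 201.062 mm², x = 105 mm, Ī = 3216.99 mm⁴.
Hole 2 (subtracted): ⌀16, A = 201.062 mm², x = 210 mm, Ī = 3216.99 mm⁴.
By symmetry the centroid is at mid-width, x̄ = 157.5 mm.
Transfer each piece to the vertical centroidal axis using Ī + A·d² with d = x − 157.5:
  plate: d = 0 mm → contributes +156 279 375 mm⁴
  hole 1: d = -52.5 mm → contributes −557 394 mm⁴
  hole 2: d = 52.5 mm → contributes −557 394 mm⁴
Total I = 155 164 587 mm⁴.

I_yy ≈ 1.552 × 10⁸ mm⁴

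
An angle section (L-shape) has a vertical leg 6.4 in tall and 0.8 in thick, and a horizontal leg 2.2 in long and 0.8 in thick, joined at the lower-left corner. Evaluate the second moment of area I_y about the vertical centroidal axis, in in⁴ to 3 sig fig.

Decompose the section into non-overlapping parts with the origin at the bottom-left of its bounding rectangle.
Vertical leg: 0.8 × 6.4, A = 5.12 in², x = 0.4 in, Ī = 0.27307 in⁴.
Horizontal leg (remainder): 1.4 × 0.8, A = 1.12 in², x = 1.5 in, Ī = 0.18293 in⁴.
Centroid: x̄ = ΣA·x / ΣA = 0.59744 in.
Transfer each piece to the vertical centroidal axis using Ī + A·d² with d = x − 0.59744:
  vertical leg: d = -0.19744 in → contributes +0.47265 in⁴
  horizontal leg (remainder): d = 0.90256 in → contributes +1.0953 in⁴
Total I = 1.568 in⁴.

I_y ≈ 1.57 in⁴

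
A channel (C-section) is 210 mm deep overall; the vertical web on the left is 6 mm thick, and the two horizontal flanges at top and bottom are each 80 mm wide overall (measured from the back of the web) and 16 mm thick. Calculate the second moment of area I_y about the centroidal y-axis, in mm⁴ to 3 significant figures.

Treat the section as a set of non-overlapping primitives; coordinates are from the bounding-box lower-left.
Web: 6 × 210, A = 1 260 mm², x = 3 mm, Ī = 3 780 mm⁴.
Top flange (beyond web): 74 × 16, A = 1 184 mm², x = 43 mm, Ī = 540 299 mm⁴.
Bottom flange (beyond web): 74 × 16, A = 1 184 mm², x = 43 mm, Ī = 540 299 mm⁴.
Centroid: x̄ = ΣA·x / ΣA = 29.108 mm.
Transfer each piece to the centroidal y-axis using Ī + A·d² with d = x − 29.108:
  web: d = -26.108 mm → contributes +862 634 mm⁴
  top flange (beyond web): d = 13.892 mm → contributes +768 794 mm⁴
  bottom flange (beyond web): d = 13.892 mm → contributes +768 794 mm⁴
Total I = 2 400 223 mm⁴.

I_y ≈ 2.40 × 10⁶ mm⁴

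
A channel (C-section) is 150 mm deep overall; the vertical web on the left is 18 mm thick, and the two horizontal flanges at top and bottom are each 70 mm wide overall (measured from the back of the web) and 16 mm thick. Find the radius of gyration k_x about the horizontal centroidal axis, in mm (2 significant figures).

Decompose the section into non-overlapping parts with the origin at the bottom-left of its bounding rectangle.
Web: 18 × 150, A = 2 700 mm², y = 75 mm, Ī = 5 062 500 mm⁴.
Top flange (beyond web): 52 × 16, A = 832 mm², y = 142 mm, Ī = 17 749 mm⁴.
Bottom flange (beyond web): 52 × 16, A = 832 mm², y = 8 mm, Ī = 17 749 mm⁴.
By symmetry the centroid is at mid-height, ȳ = 75 mm.
Transfer each piece to the horizontal centroidal axis using Ī + A·d² with d = y − 75:
  web: d = 0 mm → contributes +5 062 500 mm⁴
  top flange (beyond web): d = 67 mm → contributes +3 752 597 mm⁴
  bottom flange (beyond web): d = -67 mm → contributes +3 752 597 mm⁴
Total I = 12 567 695 mm⁴.
Radius of gyration: k = √(I/A) = √(12 567 695 / 4 364) = 53.66 mm.

k_x ≈ 54 mm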